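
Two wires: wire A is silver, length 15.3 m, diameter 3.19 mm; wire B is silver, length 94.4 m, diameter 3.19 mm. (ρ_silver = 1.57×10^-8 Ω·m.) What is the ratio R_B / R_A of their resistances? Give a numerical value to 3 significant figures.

6.17

R ∝ ρL/d², so R_B/R_A = (L_B/L_A)
= (94.4/15.3) = 6.17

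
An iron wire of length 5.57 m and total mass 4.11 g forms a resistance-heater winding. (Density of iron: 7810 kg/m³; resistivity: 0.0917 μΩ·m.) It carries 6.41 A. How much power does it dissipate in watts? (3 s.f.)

222 W

ρ = 0.0917 μΩ·m = 9.17×10^-8 Ω·m
A = m/(density·L) = 0.00411/(7810×5.57) = 9.4479e-08 m²
R = ρL/A = (9.17×10^-8)(5.57)/(9.4479e-08) = 5.406 Ω
P = I²R = (6.41)² × 5.406 = 222 W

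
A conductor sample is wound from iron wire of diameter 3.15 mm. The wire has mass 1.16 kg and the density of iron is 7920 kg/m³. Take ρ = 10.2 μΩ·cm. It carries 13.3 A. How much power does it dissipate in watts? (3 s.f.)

ρ = 10.2 μΩ·cm = 1.02×10^-7 Ω·m
A = π(d/2)² = π(1.5750e-03 m)² = 7.7931e-06 m²
L = m/(density·A) = 1.16/(7920×7.7931e-06) = 18.79 m
R = ρL/A = (1.02×10^-7)(18.79)/(7.7931e-06) = 0.246 Ω
P = I²R = (13.3)² × 0.246 = 43.5 W

43.5 W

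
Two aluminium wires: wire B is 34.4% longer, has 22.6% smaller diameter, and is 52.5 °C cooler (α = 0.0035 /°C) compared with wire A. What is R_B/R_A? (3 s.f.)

R ∝ ρL/d² with ρ ∝ (1+αΔT), so R_B/R_A = (1 + 34.4/100) × (1 − 22.6/100)⁻² × (1 − 0.0035×52.5)
= 1.344 × 1.669 × 0.8163 = 1.83

1.83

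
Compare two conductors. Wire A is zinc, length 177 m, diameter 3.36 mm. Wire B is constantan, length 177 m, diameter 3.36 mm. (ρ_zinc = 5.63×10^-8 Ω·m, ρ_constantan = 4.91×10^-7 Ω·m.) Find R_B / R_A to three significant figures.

R ∝ ρL/d², so R_B/R_A = (ρ_B/ρ_A)
= (4.91×10^-7/5.63×10^-8) = 8.72

8.72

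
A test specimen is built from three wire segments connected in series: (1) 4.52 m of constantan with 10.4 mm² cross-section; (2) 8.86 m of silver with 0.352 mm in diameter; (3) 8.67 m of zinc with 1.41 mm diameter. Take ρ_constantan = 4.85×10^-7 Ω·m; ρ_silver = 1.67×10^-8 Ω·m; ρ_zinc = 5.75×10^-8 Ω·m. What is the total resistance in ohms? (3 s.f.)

Seg 1: A = 10.4 mm² = 1.040e-05 m²
R_1 = (4.85×10^-7)(4.52)/(1.040e-05) = 0.2108 Ω
Seg 2: A = π(d/2)² = π(1.7600e-04 m)² = 9.731e-08 m²
R_2 = (1.67×10^-8)(8.86)/(9.731e-08) = 1.52 Ω
Seg 3: A = π(d/2)² = π(7.0500e-04 m)² = 1.561e-06 m²
R_3 = (5.75×10^-8)(8.67)/(1.561e-06) = 0.3193 Ω
R_total = R_1 + R_2 + R_3 = 2.05 Ω

2.05 Ω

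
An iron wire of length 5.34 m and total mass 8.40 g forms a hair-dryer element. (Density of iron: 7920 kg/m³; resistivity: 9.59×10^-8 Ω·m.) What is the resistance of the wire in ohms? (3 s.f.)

A = m/(density·L) = 0.0084/(7920×5.34) = 1.9862e-07 m²
R = ρL/A = (9.59×10^-8)(5.34)/(1.9862e-07) = 2.58 Ω

2.58 Ω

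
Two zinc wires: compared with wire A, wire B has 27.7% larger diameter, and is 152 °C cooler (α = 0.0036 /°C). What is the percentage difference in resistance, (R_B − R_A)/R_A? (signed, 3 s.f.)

R ∝ ρL/d² with ρ ∝ (1+αΔT), so R_B/R_A = (1 + 27.7/100)⁻² × (1 − 0.0036×152)
= 0.6132 × 0.4528 = 0.2777
(R_B − R_A)/R_A = 0.2777 − 1 = -72.2%

-72.2%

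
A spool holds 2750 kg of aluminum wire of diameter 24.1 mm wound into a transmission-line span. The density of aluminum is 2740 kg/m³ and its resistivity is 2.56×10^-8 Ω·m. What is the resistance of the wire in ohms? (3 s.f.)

A = π(d/2)² = π(1.2050e-02 m)² = 4.5617e-04 m²
L = m/(density·A) = 2750/(2740×4.5617e-04) = 2200 m
R = ρL/A = (2.56×10^-8)(2200)/(4.5617e-04) = 0.123 Ω

0.123 Ω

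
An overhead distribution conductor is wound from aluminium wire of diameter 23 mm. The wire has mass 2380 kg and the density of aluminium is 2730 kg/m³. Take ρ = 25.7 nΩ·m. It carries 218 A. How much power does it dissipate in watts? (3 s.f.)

6170 W

ρ = 25.7 nΩ·m = 2.57×10^-8 Ω·m
A = π(d/2)² = π(1.1500e-02 m)² = 4.1548e-04 m²
L = m/(density·A) = 2380/(2730×4.1548e-04) = 2098 m
R = ρL/A = (2.57×10^-8)(2098)/(4.1548e-04) = 0.1298 Ω
P = I²R = (218)² × 0.1298 = 6170 W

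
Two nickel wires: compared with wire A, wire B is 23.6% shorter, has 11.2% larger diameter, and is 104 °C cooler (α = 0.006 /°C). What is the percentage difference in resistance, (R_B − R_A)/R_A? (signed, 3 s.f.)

-76.8%

R ∝ ρL/d² with ρ ∝ (1+αΔT), so R_B/R_A = (1 − 23.6/100) × (1 + 11.2/100)⁻² × (1 − 0.006×104)
= 0.764 × 0.8087 × 0.376 = 0.2323
(R_B − R_A)/R_A = 0.2323 − 1 = -76.8%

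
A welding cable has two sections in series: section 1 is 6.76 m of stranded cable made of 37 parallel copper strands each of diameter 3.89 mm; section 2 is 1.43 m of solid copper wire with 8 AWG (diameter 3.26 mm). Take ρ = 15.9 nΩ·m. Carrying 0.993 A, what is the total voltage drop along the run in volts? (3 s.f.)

0.00295 V

ρ = 15.9 nΩ·m = 1.59×10^-8 Ω·m
Section 1: A_strand = π(1.9450e-03)² = 1.188e-05 m²; R₁ = ρL/(N·A_s) = (1.59×10^-8)(6.76)/(37×1.188e-05) = 2.444×10^-4 Ω
Section 2: A = π(3.26/2 mm)² = π(1.6300e-03 m)² = 8.347e-06 m²
R₂ = (1.59×10^-8)(1.43)/(8.347e-06) = 0.002724 Ω
R = R₁ + R₂ = 0.002968 Ω
V = IR = 0.993 × 0.002968 = 0.00295 V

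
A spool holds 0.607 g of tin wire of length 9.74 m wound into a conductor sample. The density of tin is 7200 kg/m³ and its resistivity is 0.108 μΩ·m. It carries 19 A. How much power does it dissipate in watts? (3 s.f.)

43900 W

ρ = 0.108 μΩ·m = 1.08×10^-7 Ω·m
A = m/(density·L) = 6.070×10^-4/(7200×9.74) = 8.6556e-09 m²
R = ρL/A = (1.08×10^-7)(9.74)/(8.6556e-09) = 121.5 Ω
P = I²R = (19)² × 121.5 = 43900 W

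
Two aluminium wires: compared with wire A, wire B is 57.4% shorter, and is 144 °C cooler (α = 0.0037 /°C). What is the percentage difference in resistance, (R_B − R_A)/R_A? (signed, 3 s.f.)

-80.1%

R ∝ ρL/d² with ρ ∝ (1+αΔT), so R_B/R_A = (1 − 57.4/100) × (1 − 0.0037×144)
= 0.426 × 0.4672 = 0.199
(R_B − R_A)/R_A = 0.199 − 1 = -80.1%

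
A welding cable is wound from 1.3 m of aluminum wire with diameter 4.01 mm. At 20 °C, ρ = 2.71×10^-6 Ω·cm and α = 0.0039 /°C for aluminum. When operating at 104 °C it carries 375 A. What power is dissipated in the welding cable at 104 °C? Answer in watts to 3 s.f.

ρ = 2.71×10^-6 Ω·cm = 2.71×10^-8 Ω·m
A = π(d/2)² = π(2.0050e-03 m)² = 1.263e-05 m²
R₍20₎ = ρL/A = (2.71×10^-8)(1.3)/(1.263e-05) = 0.00279 Ω
R₍104₎ = R₍20₎(1 + αΔT) = 0.00279 × (1 + 0.0039×84) = 0.003703 Ω
P = I²R = (375)² × 0.003703 = 521 W

521 W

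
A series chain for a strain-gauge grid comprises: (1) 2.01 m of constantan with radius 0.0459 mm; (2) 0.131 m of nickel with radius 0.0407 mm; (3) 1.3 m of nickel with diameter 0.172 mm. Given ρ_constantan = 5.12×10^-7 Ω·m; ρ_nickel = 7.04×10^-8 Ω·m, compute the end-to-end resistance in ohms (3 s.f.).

Seg 1: A = πr² = π(4.5900e-05 m)² = 6.619e-09 m²
R_1 = (5.12×10^-7)(2.01)/(6.619e-09) = 155.5 Ω
Seg 2: A = πr² = π(4.0700e-05 m)² = 5.204e-09 m²
R_2 = (7.04×10^-8)(0.131)/(5.204e-09) = 1.772 Ω
Seg 3: A = π(d/2)² = π(8.6000e-05 m)² = 2.324e-08 m²
R_3 = (7.04×10^-8)(1.3)/(2.324e-08) = 3.939 Ω
R_total = R_1 + R_2 + R_3 = 161 Ω

161 Ω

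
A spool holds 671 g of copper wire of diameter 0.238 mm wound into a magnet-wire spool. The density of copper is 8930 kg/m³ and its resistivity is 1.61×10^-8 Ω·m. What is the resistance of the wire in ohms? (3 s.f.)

A = π(d/2)² = π(1.1900e-04 m)² = 4.4488e-08 m²
L = m/(density·A) = 0.671/(8930×4.4488e-08) = 1689 m
R = ρL/A = (1.61×10^-8)(1689)/(4.4488e-08) = 611 Ω

611 Ω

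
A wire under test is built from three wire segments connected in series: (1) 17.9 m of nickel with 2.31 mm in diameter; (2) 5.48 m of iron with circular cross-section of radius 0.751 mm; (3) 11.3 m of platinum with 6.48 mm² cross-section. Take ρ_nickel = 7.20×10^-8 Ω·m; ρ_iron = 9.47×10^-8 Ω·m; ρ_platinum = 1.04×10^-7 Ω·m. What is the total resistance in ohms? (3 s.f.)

0.782 Ω

Seg 1: A = π(d/2)² = π(1.1550e-03 m)² = 4.191e-06 m²
R_1 = (7.20×10^-8)(17.9)/(4.191e-06) = 0.3075 Ω
Seg 2: A = πr² = π(7.5100e-04 m)² = 1.772e-06 m²
R_2 = (9.47×10^-8)(5.48)/(1.772e-06) = 0.2929 Ω
Seg 3: A = 6.48 mm² = 6.480e-06 m²
R_3 = (1.04×10^-7)(11.3)/(6.480e-06) = 0.1814 Ω
R_total = R_1 + R_2 + R_3 = 0.782 Ω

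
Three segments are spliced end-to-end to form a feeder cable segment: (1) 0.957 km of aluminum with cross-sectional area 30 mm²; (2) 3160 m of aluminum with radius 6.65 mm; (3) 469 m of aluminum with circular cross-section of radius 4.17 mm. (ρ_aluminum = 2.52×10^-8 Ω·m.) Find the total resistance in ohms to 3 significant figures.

Seg 1: A = 30 mm² = 3.000e-05 m²
R_1 = (2.52×10^-8)(957)/(3.000e-05) = 0.8039 Ω
Seg 2: A = πr² = π(6.6500e-03 m)² = 1.389e-04 m²
R_2 = (2.52×10^-8)(3160)/(1.389e-04) = 0.5732 Ω
Seg 3: A = πr² = π(4.1700e-03 m)² = 5.463e-05 m²
R_3 = (2.52×10^-8)(469)/(5.463e-05) = 0.2163 Ω
R_total = R_1 + R_2 + R_3 = 1.59 Ω

1.59 Ω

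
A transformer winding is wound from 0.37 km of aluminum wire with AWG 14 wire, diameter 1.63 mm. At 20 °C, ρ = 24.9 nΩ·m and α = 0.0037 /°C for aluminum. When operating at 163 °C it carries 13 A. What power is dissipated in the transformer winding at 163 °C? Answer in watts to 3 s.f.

1140 W

ρ = 24.9 nΩ·m = 2.49×10^-8 Ω·m
A = π(1.63/2 mm)² = π(8.1500e-04 m)² = 2.087e-06 m²
R₍20₎ = ρL/A = (2.49×10^-8)(370)/(2.087e-06) = 4.415 Ω
R₍163₎ = R₍20₎(1 + αΔT) = 4.415 × (1 + 0.0037×143) = 6.751 Ω
P = I²R = (13)² × 6.751 = 1140 W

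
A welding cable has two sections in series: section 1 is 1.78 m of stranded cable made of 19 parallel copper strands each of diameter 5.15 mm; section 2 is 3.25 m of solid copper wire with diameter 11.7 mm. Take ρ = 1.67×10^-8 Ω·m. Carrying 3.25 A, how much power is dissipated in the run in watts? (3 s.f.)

0.00613 W

Section 1: A_strand = π(2.5750e-03)² = 2.083e-05 m²; R₁ = ρL/(N·A_s) = (1.67×10^-8)(1.78)/(19×2.083e-05) = 7.511×10^-5 Ω
Section 2: A = π(d/2)² = π(5.8500e-03 m)² = 1.075e-04 m²
R₂ = (1.67×10^-8)(3.25)/(1.075e-04) = 5.048×10^-4 Ω
R = R₁ + R₂ = 5.799×10^-4 Ω
P = I²R = (3.25)² × 5.799×10^-4 = 0.00613 W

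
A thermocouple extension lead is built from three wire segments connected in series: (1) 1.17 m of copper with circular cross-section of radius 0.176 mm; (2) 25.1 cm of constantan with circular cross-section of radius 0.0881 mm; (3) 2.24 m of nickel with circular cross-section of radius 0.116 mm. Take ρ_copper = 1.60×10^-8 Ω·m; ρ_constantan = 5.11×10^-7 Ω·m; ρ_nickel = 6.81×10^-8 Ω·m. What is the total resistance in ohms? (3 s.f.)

9.06 Ω

Seg 1: A = πr² = π(1.7600e-04 m)² = 9.731e-08 m²
R_1 = (1.60×10^-8)(1.17)/(9.731e-08) = 0.1924 Ω
Seg 2: A = πr² = π(8.8100e-05 m)² = 2.438e-08 m²
R_2 = (5.11×10^-7)(0.251)/(2.438e-08) = 5.26 Ω
Seg 3: A = πr² = π(1.1600e-04 m)² = 4.227e-08 m²
R_3 = (6.81×10^-8)(2.24)/(4.227e-08) = 3.609 Ω
R_total = R_1 + R_2 + R_3 = 9.06 Ω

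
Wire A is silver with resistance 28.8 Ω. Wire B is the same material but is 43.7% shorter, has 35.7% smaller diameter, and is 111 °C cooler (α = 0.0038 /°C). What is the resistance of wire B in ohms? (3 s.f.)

22.7 Ω

R ∝ ρL/d² with ρ ∝ (1+αΔT), so R_B/R_A = (1 − 43.7/100) × (1 − 35.7/100)⁻² × (1 − 0.0038×111)
= 0.563 × 2.419 × 0.5782 = 0.7873
R_B = 0.7873 × 28.8 = 22.7 Ω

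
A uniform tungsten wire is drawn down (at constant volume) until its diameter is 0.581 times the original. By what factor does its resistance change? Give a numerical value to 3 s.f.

Volume constant ⇒ L' = L/r² with r = 0.581. R' = ρL'/A' = ρ(L/r²)/(πr²d₀²/4) = R/r⁴.
Factor = 8.78

8.78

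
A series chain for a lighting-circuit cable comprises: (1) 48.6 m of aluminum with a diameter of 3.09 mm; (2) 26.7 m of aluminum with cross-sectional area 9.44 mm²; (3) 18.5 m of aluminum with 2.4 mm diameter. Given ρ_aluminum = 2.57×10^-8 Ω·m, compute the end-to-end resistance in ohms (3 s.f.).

0.344 Ω

Seg 1: A = π(d/2)² = π(1.5450e-03 m)² = 7.499e-06 m²
R_1 = (2.57×10^-8)(48.6)/(7.499e-06) = 0.1666 Ω
Seg 2: A = 9.44 mm² = 9.440e-06 m²
R_2 = (2.57×10^-8)(26.7)/(9.440e-06) = 0.07269 Ω
Seg 3: A = π(d/2)² = π(1.2000e-03 m)² = 4.524e-06 m²
R_3 = (2.57×10^-8)(18.5)/(4.524e-06) = 0.1051 Ω
R_total = R_1 + R_2 + R_3 = 0.344 Ω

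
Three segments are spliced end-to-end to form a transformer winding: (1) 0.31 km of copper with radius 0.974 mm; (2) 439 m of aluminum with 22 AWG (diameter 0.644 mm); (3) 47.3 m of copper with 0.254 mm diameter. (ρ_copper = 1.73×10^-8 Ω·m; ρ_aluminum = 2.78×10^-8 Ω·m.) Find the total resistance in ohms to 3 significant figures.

Seg 1: A = πr² = π(9.7400e-04 m)² = 2.980e-06 m²
R_1 = (1.73×10^-8)(310)/(2.980e-06) = 1.799 Ω
Seg 2: A = π(0.644/2 mm)² = π(3.2200e-04 m)² = 3.257e-07 m²
R_2 = (2.78×10^-8)(439)/(3.257e-07) = 37.47 Ω
Seg 3: A = π(d/2)² = π(1.2700e-04 m)² = 5.067e-08 m²
R_3 = (1.73×10^-8)(47.3)/(5.067e-08) = 16.15 Ω
R_total = R_1 + R_2 + R_3 = 55.4 Ω

55.4 Ω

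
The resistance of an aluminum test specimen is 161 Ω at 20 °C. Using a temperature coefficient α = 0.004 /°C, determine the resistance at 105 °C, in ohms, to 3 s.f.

216 Ω

ΔT = 105 − 20 = 85 °C
R = R₀(1 + αΔT) = 161 × (1 + 0.004×85) = 161 × 1.34 = 216 Ω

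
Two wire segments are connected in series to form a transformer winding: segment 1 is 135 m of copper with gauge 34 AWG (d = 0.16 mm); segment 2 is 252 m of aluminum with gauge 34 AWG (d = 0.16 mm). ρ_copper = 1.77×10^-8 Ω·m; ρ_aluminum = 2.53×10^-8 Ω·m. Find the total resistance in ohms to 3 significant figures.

436 Ω

Segment 1: A = π(0.16/2 mm)² = π(8.0000e-05 m)² = 2.011e-08 m²
R₁ = ρL/A = (1.77×10^-8)(135)/(2.011e-08) = 118.8 Ω
R₂ = (2.53×10^-8)(252)/(2.011e-08) = 317.1 Ω
R = R₁ + R₂ = 436 Ω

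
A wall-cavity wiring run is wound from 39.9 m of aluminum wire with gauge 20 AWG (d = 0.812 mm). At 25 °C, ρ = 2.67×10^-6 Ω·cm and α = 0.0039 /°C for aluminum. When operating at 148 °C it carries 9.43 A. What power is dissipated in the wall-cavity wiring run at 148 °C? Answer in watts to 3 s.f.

271 W

ρ = 2.67×10^-6 Ω·cm = 2.67×10^-8 Ω·m
A = π(0.812/2 mm)² = π(4.0600e-04 m)² = 5.178e-07 m²
R₍25₎ = ρL/A = (2.67×10^-8)(39.9)/(5.178e-07) = 2.057 Ω
R₍148₎ = R₍25₎(1 + αΔT) = 2.057 × (1 + 0.0039×123) = 3.044 Ω
P = I²R = (9.43)² × 3.044 = 271 W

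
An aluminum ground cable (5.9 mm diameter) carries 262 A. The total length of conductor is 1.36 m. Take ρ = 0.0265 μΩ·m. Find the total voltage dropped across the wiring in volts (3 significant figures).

0.345 V

ρ = 0.0265 μΩ·m = 2.65×10^-8 Ω·m
A = π(d/2)² = π(2.9500e-03 m)² = 2.734e-05 m²
R = ρL/A = (2.65×10^-8)(1.36)/(2.734e-05) = 0.001318 Ω
V = IR = 262 × 0.001318 = 0.345 V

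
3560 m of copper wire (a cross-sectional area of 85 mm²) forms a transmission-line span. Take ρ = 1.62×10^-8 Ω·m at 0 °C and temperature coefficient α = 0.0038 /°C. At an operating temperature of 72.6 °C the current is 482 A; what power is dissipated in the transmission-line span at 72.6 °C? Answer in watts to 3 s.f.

2.01×10^5 W

A = 85 mm² = 8.500e-05 m²
R₍0₎ = ρL/A = (1.62×10^-8)(3560)/(8.500e-05) = 0.6785 Ω
R₍72.6₎ = R₍0₎(1 + αΔT) = 0.6785 × (1 + 0.0038×72.6) = 0.8657 Ω
P = I²R = (482)² × 0.8657 = 2.01×10^5 W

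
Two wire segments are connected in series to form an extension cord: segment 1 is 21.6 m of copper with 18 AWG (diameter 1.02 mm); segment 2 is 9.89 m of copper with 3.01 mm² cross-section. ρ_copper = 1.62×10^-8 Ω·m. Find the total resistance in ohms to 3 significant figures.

0.481 Ω

Segment 1: A = π(1.02/2 mm)² = π(5.1000e-04 m)² = 8.171e-07 m²
R₁ = ρL/A = (1.62×10^-8)(21.6)/(8.171e-07) = 0.4282 Ω
Segment 2: A = 3.01 mm² = 3.010e-06 m²
R₂ = (1.62×10^-8)(9.89)/(3.010e-06) = 0.05323 Ω
R = R₁ + R₂ = 0.481 Ω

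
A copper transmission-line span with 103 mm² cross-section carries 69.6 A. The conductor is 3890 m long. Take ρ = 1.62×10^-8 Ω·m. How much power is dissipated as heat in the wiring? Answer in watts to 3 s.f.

A = 103 mm² = 1.030e-04 m²
R = ρL/A = (1.62×10^-8)(3890)/(1.030e-04) = 0.6118 Ω
P = I²R = (69.6)² × 0.6118 = 2960 W

2960 W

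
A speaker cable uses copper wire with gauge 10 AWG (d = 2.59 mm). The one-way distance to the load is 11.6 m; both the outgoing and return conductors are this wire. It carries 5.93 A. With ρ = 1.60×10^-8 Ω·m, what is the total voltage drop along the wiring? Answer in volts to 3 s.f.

0.418 V

A = π(2.59/2 mm)² = π(1.2950e-03 m)² = 5.269e-06 m²
Total conductor length (both ways) L = 2 × 11.6 = 23.2 m
R = ρL/A = (1.60×10^-8)(23.2)/(5.269e-06) = 0.07046 Ω
V = IR = 5.93 × 0.07046 = 0.418 V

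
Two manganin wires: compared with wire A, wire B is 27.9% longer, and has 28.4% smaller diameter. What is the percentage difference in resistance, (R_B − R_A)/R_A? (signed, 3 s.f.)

149%

R ∝ L/d², so R_B/R_A = (1 + 27.9/100) × (1 − 28.4/100)⁻²
= 1.279 × 1.951 = 2.495
(R_B − R_A)/R_A = 2.495 − 1 = 149%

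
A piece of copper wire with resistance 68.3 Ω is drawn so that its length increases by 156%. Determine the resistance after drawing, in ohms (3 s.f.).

448 Ω

k = 1 + 156/100 = 2.56; volume constant ⇒ A' = A/k, so R' = k²R.
R' = 6.554 × 68.3 = 448 Ω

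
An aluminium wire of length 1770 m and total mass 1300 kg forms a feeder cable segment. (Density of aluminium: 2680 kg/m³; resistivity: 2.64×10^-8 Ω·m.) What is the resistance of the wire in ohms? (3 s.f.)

A = m/(density·L) = 1300/(2680×1770) = 2.7405e-04 m²
R = ρL/A = (2.64×10^-8)(1770)/(2.7405e-04) = 0.171 Ω

0.171 Ω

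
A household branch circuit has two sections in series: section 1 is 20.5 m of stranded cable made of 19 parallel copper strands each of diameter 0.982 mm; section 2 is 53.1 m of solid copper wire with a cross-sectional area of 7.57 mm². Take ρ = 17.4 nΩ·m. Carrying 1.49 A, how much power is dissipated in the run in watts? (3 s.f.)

ρ = 17.4 nΩ·m = 1.74×10^-8 Ω·m
Section 1: A_strand = π(4.9100e-04)² = 7.574e-07 m²; R₁ = ρL/(N·A_s) = (1.74×10^-8)(20.5)/(19×7.574e-07) = 0.02479 Ω
Section 2: A = 7.57 mm² = 7.570e-06 m²
R₂ = (1.74×10^-8)(53.1)/(7.570e-06) = 0.1221 Ω
R = R₁ + R₂ = 0.1468 Ω
P = I²R = (1.49)² × 0.1468 = 0.326 W

0.326 W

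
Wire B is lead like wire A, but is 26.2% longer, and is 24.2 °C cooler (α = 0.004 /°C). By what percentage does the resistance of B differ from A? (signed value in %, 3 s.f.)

R ∝ ρL/d² with ρ ∝ (1+αΔT), so R_B/R_A = (1 + 26.2/100) × (1 − 0.004×24.2)
= 1.262 × 0.9032 = 1.14
(R_B − R_A)/R_A = 1.14 − 1 = 14.0%

14.0%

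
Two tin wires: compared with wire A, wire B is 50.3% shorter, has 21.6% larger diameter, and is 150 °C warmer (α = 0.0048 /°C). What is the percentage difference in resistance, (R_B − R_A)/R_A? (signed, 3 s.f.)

R ∝ ρL/d² with ρ ∝ (1+αΔT), so R_B/R_A = (1 − 50.3/100) × (1 + 21.6/100)⁻² × (1 + 0.0048×150)
= 0.497 × 0.6763 × 1.72 = 0.5781
(R_B − R_A)/R_A = 0.5781 − 1 = -42.2%

-42.2%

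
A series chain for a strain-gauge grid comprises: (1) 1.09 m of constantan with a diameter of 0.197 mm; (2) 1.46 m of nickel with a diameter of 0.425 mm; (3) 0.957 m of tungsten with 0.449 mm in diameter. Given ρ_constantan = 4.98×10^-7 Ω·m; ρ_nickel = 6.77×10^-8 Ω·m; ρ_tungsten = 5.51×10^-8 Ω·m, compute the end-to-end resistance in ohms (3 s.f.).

Seg 1: A = π(d/2)² = π(9.8500e-05 m)² = 3.048e-08 m²
R_1 = (4.98×10^-7)(1.09)/(3.048e-08) = 17.81 Ω
Seg 2: A = π(d/2)² = π(2.1250e-04 m)² = 1.419e-07 m²
R_2 = (6.77×10^-8)(1.46)/(1.419e-07) = 0.6967 Ω
Seg 3: A = π(d/2)² = π(2.2450e-04 m)² = 1.583e-07 m²
R_3 = (5.51×10^-8)(0.957)/(1.583e-07) = 0.333 Ω
R_total = R_1 + R_2 + R_3 = 18.8 Ω

18.8 Ω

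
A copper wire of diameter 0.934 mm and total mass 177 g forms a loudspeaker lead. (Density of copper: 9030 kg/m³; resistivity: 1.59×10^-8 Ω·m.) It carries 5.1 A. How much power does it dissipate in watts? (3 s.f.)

A = π(d/2)² = π(4.6700e-04 m)² = 6.8515e-07 m²
L = m/(density·A) = 0.177/(9030×6.8515e-07) = 28.61 m
R = ρL/A = (1.59×10^-8)(28.61)/(6.8515e-07) = 0.6639 Ω
P = I²R = (5.1)² × 0.6639 = 17.3 W

17.3 W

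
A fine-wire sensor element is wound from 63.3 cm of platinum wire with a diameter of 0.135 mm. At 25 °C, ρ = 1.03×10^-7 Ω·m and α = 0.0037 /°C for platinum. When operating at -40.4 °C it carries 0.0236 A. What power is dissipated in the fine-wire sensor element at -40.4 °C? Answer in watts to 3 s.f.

0.00192 W

A = π(d/2)² = π(6.7500e-05 m)² = 1.431e-08 m²
R₍25₎ = ρL/A = (1.03×10^-7)(0.633)/(1.431e-08) = 4.555 Ω
R₍-40.4₎ = R₍25₎(1 + αΔT) = 4.555 × (1 + 0.0037×-65.4) = 3.453 Ω
P = I²R = (0.0236)² × 3.453 = 0.00192 W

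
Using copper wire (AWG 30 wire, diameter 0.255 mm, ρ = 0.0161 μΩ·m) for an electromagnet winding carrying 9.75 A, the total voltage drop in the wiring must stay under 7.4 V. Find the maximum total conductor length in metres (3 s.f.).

2.41 m

ρ = 0.0161 μΩ·m = 1.61×10^-8 Ω·m
A = π(0.255/2 mm)² = π(1.2750e-04 m)² = 5.107e-08 m²
L_max = V_max·A/(1·ρI) = (7.4)(5.107e-08)/(1.61×10^-8×9.75) = 2.41 m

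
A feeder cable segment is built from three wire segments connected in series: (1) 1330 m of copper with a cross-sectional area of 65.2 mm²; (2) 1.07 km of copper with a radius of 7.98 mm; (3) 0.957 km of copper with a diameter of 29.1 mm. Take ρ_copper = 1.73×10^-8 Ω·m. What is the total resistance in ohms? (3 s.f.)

Seg 1: A = 65.2 mm² = 6.520e-05 m²
R_1 = (1.73×10^-8)(1330)/(6.520e-05) = 0.3529 Ω
Seg 2: A = πr² = π(7.9800e-03 m)² = 2.001e-04 m²
R_2 = (1.73×10^-8)(1070)/(2.001e-04) = 0.09253 Ω
Seg 3: A = π(d/2)² = π(1.4550e-02 m)² = 6.651e-04 m²
R_3 = (1.73×10^-8)(957)/(6.651e-04) = 0.02489 Ω
R_total = R_1 + R_2 + R_3 = 0.470 Ω

0.470 Ω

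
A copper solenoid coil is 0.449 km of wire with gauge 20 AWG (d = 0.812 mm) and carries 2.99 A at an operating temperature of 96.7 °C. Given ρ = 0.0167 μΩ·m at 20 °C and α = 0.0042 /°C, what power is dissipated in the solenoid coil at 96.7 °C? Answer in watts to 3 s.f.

171 W

ρ = 0.0167 μΩ·m = 1.67×10^-8 Ω·m
A = π(0.812/2 mm)² = π(4.0600e-04 m)² = 5.178e-07 m²
R₍20₎ = ρL/A = (1.67×10^-8)(449)/(5.178e-07) = 14.48 Ω
R₍96.7₎ = R₍20₎(1 + αΔT) = 14.48 × (1 + 0.0042×76.7) = 19.14 Ω
P = I²R = (2.99)² × 19.14 = 171 W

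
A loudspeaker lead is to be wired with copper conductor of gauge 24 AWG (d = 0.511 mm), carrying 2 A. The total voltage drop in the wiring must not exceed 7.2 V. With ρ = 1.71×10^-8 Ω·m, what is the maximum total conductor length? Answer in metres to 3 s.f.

43.2 m

A = π(0.511/2 mm)² = π(2.5550e-04 m)² = 2.051e-07 m²
L_max = V_max·A/(1·ρI) = (7.2)(2.051e-07)/(1.71×10^-8×2) = 43.2 m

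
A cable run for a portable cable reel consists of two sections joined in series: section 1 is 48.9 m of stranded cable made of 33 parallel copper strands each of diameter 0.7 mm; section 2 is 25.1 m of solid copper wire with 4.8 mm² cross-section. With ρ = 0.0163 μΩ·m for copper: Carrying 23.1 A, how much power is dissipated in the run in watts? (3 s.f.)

79.0 W

ρ = 0.0163 μΩ·m = 1.63×10^-8 Ω·m
Section 1: A_strand = π(3.5000e-04)² = 3.848e-07 m²; R₁ = ρL/(N·A_s) = (1.63×10^-8)(48.9)/(33×3.848e-07) = 0.06276 Ω
Section 2: A = 4.8 mm² = 4.800e-06 m²
R₂ = (1.63×10^-8)(25.1)/(4.800e-06) = 0.08524 Ω
R = R₁ + R₂ = 0.148 Ω
P = I²R = (23.1)² × 0.148 = 79.0 W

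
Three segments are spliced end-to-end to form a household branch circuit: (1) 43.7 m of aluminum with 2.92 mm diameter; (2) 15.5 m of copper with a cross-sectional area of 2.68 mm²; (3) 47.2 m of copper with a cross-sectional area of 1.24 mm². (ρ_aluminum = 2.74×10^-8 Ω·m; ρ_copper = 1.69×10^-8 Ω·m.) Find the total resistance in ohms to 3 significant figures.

0.920 Ω

Seg 1: A = π(d/2)² = π(1.4600e-03 m)² = 6.697e-06 m²
R_1 = (2.74×10^-8)(43.7)/(6.697e-06) = 0.1788 Ω
Seg 2: A = 2.68 mm² = 2.680e-06 m²
R_2 = (1.69×10^-8)(15.5)/(2.680e-06) = 0.09774 Ω
Seg 3: A = 1.24 mm² = 1.240e-06 m²
R_3 = (1.69×10^-8)(47.2)/(1.240e-06) = 0.6433 Ω
R_total = R_1 + R_2 + R_3 = 0.920 Ω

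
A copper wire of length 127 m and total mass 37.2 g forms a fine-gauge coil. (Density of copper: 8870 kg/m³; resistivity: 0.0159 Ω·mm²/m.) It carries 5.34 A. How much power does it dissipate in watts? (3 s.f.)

ρ = 0.0159 Ω·mm²/m = 1.59×10^-8 Ω·m
A = m/(density·L) = 0.0372/(8870×127) = 3.3023e-08 m²
R = ρL/A = (1.59×10^-8)(127)/(3.3023e-08) = 61.15 Ω
P = I²R = (5.34)² × 61.15 = 1740 W

1740 W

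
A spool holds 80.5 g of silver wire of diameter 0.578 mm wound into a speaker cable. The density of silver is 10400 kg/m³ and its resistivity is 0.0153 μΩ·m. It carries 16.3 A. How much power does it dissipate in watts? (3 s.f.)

ρ = 0.0153 μΩ·m = 1.53×10^-8 Ω·m
A = π(d/2)² = π(2.8900e-04 m)² = 2.6239e-07 m²
L = m/(density·A) = 0.0805/(10400×2.6239e-07) = 29.5 m
R = ρL/A = (1.53×10^-8)(29.5)/(2.6239e-07) = 1.72 Ω
P = I²R = (16.3)² × 1.72 = 457 W

457 W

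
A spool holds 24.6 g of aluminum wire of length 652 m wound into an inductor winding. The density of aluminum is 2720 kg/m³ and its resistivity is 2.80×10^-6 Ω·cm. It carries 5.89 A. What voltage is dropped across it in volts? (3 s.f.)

ρ = 2.80×10^-6 Ω·cm = 2.80×10^-8 Ω·m
A = m/(density·L) = 0.0246/(2720×652) = 1.3871e-08 m²
R = ρL/A = (2.80×10^-8)(652)/(1.3871e-08) = 1316 Ω
V = IR = 5.89 × 1316 = 7750 V

7750 V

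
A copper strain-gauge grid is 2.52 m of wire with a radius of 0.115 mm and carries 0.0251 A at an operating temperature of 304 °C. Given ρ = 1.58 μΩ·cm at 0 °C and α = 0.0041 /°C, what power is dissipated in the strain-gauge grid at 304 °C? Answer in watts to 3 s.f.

ρ = 1.58 μΩ·cm = 1.58×10^-8 Ω·m
A = πr² = π(1.1500e-04 m)² = 4.155e-08 m²
R₍0₎ = ρL/A = (1.58×10^-8)(2.52)/(4.155e-08) = 0.9583 Ω
R₍304₎ = R₍0₎(1 + αΔT) = 0.9583 × (1 + 0.0041×304) = 2.153 Ω
P = I²R = (0.0251)² × 2.153 = 0.00136 W

0.00136 W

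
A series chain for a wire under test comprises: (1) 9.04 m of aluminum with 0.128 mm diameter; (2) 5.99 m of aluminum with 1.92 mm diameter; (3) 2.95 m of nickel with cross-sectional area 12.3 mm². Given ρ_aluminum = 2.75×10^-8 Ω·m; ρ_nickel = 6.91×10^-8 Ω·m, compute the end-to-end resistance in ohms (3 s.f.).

Seg 1: A = π(d/2)² = π(6.4000e-05 m)² = 1.287e-08 m²
R_1 = (2.75×10^-8)(9.04)/(1.287e-08) = 19.32 Ω
Seg 2: A = π(d/2)² = π(9.6000e-04 m)² = 2.895e-06 m²
R_2 = (2.75×10^-8)(5.99)/(2.895e-06) = 0.05689 Ω
Seg 3: A = 12.3 mm² = 1.230e-05 m²
R_3 = (6.91×10^-8)(2.95)/(1.230e-05) = 0.01657 Ω
R_total = R_1 + R_2 + R_3 = 19.4 Ω

19.4 Ω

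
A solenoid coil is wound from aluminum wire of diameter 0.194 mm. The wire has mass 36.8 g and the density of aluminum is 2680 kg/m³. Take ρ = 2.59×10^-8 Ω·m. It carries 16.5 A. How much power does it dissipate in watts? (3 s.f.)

1.11×10^5 W

A = π(d/2)² = π(9.7000e-05 m)² = 2.9559e-08 m²
L = m/(density·A) = 0.0368/(2680×2.9559e-08) = 464.5 m
R = ρL/A = (2.59×10^-8)(464.5)/(2.9559e-08) = 407 Ω
P = I²R = (16.5)² × 407 = 1.11×10^5 W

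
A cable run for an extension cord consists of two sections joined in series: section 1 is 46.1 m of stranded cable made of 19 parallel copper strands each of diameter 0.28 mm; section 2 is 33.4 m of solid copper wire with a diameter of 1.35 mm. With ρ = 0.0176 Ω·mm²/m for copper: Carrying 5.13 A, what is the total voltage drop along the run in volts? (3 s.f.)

ρ = 0.0176 Ω·mm²/m = 1.76×10^-8 Ω·m
Section 1: A_strand = π(1.4000e-04)² = 6.158e-08 m²; R₁ = ρL/(N·A_s) = (1.76×10^-8)(46.1)/(19×6.158e-08) = 0.6935 Ω
Section 2: A = π(d/2)² = π(6.7500e-04 m)² = 1.431e-06 m²
R₂ = (1.76×10^-8)(33.4)/(1.431e-06) = 0.4107 Ω
R = R₁ + R₂ = 1.104 Ω
V = IR = 5.13 × 1.104 = 5.66 V

5.66 V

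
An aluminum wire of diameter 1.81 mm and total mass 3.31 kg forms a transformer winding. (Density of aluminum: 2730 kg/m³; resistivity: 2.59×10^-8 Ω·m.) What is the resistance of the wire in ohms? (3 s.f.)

4.74 Ω

A = π(d/2)² = π(9.0500e-04 m)² = 2.5730e-06 m²
L = m/(density·A) = 3.31/(2730×2.5730e-06) = 471.2 m
R = ρL/A = (2.59×10^-8)(471.2)/(2.5730e-06) = 4.74 Ω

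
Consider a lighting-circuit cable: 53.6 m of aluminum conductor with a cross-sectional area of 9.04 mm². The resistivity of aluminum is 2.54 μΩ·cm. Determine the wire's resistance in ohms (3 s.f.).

0.151 Ω

ρ = 2.54 μΩ·cm = 2.54×10^-8 Ω·m
A = 9.04 mm² = 9.040e-06 m²
R = ρL/A = (2.54×10^-8)(53.6 m)/(9.040e-06 m²) = 0.151 Ω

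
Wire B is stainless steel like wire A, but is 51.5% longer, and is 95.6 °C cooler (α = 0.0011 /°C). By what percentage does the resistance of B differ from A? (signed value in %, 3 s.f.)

R ∝ ρL/d² with ρ ∝ (1+αΔT), so R_B/R_A = (1 + 51.5/100) × (1 − 0.0011×95.6)
= 1.515 × 0.8948 = 1.356
(R_B − R_A)/R_A = 1.356 − 1 = 35.6%

35.6%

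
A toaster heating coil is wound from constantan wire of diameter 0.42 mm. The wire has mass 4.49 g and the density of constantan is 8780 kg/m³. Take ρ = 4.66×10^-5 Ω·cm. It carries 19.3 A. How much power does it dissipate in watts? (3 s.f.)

ρ = 4.66×10^-5 Ω·cm = 4.66×10^-7 Ω·m
A = π(d/2)² = π(2.1000e-04 m)² = 1.3854e-07 m²
L = m/(density·A) = 0.00449/(8780×1.3854e-07) = 3.691 m
R = ρL/A = (4.66×10^-7)(3.691)/(1.3854e-07) = 12.42 Ω
P = I²R = (19.3)² × 12.42 = 4620 W

4620 W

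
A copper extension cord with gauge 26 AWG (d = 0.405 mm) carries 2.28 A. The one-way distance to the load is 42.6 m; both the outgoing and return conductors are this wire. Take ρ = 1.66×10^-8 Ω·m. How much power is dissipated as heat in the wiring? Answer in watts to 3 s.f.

A = π(0.405/2 mm)² = π(2.0250e-04 m)² = 1.288e-07 m²
Total conductor length (both ways) L = 2 × 42.6 = 85.2 m
R = ρL/A = (1.66×10^-8)(85.2)/(1.288e-07) = 10.98 Ω
P = I²R = (2.28)² × 10.98 = 57.1 W

57.1 W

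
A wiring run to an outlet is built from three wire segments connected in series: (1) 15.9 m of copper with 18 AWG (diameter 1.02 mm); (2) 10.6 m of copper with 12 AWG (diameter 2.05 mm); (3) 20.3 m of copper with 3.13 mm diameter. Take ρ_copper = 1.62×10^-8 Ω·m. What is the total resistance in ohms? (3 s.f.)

Seg 1: A = π(1.02/2 mm)² = π(5.1000e-04 m)² = 8.171e-07 m²
R_1 = (1.62×10^-8)(15.9)/(8.171e-07) = 0.3152 Ω
Seg 2: A = π(2.05/2 mm)² = π(1.0250e-03 m)² = 3.301e-06 m²
R_2 = (1.62×10^-8)(10.6)/(3.301e-06) = 0.05203 Ω
Seg 3: A = π(d/2)² = π(1.5650e-03 m)² = 7.694e-06 m²
R_3 = (1.62×10^-8)(20.3)/(7.694e-06) = 0.04274 Ω
R_total = R_1 + R_2 + R_3 = 0.410 Ω

0.410 Ω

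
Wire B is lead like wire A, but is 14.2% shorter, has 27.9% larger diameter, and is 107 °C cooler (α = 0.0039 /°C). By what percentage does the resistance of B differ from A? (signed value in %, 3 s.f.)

-69.4%

R ∝ ρL/d² with ρ ∝ (1+αΔT), so R_B/R_A = (1 − 14.2/100) × (1 + 27.9/100)⁻² × (1 − 0.0039×107)
= 0.858 × 0.6113 × 0.5827 = 0.3056
(R_B − R_A)/R_A = 0.3056 − 1 = -69.4%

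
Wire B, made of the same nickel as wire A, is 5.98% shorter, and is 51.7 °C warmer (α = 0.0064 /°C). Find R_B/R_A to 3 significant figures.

1.25

R ∝ ρL/d² with ρ ∝ (1+αΔT), so R_B/R_A = (1 − 5.98/100) × (1 + 0.0064×51.7)
= 0.9402 × 1.331 = 1.25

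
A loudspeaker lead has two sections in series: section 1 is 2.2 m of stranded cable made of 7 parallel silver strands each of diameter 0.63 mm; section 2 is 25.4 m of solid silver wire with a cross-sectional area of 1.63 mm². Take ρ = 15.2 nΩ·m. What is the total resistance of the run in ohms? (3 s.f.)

ρ = 15.2 nΩ·m = 1.52×10^-8 Ω·m
Section 1: A_strand = π(3.1500e-04)² = 3.117e-07 m²; R₁ = ρL/(N·A_s) = (1.52×10^-8)(2.2)/(7×3.117e-07) = 0.01532 Ω
Section 2: A = 1.63 mm² = 1.630e-06 m²
R₂ = (1.52×10^-8)(25.4)/(1.630e-06) = 0.2369 Ω
R = R₁ + R₂ = 0.252 Ω

0.252 Ω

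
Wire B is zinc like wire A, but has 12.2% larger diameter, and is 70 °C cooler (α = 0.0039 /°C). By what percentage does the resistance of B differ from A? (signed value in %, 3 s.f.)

-42.3%

R ∝ ρL/d² with ρ ∝ (1+αΔT), so R_B/R_A = (1 + 12.2/100)⁻² × (1 − 0.0039×70)
= 0.7944 × 0.727 = 0.5775
(R_B − R_A)/R_A = 0.5775 − 1 = -42.3%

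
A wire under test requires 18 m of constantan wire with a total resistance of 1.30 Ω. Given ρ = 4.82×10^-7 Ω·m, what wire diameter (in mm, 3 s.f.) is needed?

A = ρL/R = (4.82×10^-7)(18)/(1.3) = 6.674e-06 m²
d = 2√(A/π) = 2.915e-03 m = 2.92 mm

2.92 mm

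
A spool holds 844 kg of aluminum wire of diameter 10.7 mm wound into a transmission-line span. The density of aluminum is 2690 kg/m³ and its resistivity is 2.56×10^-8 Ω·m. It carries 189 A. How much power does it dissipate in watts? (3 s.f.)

A = π(d/2)² = π(5.3500e-03 m)² = 8.9920e-05 m²
L = m/(density·A) = 844/(2690×8.9920e-05) = 3489 m
R = ρL/A = (2.56×10^-8)(3489)/(8.9920e-05) = 0.9934 Ω
P = I²R = (189)² × 0.9934 = 35500 W

35500 W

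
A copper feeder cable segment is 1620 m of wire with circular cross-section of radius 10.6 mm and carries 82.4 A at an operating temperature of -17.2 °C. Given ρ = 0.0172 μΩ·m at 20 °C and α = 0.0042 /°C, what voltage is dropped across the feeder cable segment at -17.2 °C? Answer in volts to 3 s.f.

5.49 V

ρ = 0.0172 μΩ·m = 1.72×10^-8 Ω·m
A = πr² = π(1.0600e-02 m)² = 3.530e-04 m²
R₍20₎ = ρL/A = (1.72×10^-8)(1620)/(3.530e-04) = 0.07894 Ω
R₍-17.2₎ = R₍20₎(1 + αΔT) = 0.07894 × (1 + 0.0042×-37.2) = 0.0666 Ω
V = IR = 82.4 × 0.0666 = 5.49 V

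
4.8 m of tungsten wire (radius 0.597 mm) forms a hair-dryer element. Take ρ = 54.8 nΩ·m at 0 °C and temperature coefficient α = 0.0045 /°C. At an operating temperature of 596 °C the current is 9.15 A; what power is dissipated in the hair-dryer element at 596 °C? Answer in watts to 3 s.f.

72.4 W

ρ = 54.8 nΩ·m = 5.48×10^-8 Ω·m
A = πr² = π(5.9700e-04 m)² = 1.120e-06 m²
R₍0₎ = ρL/A = (5.48×10^-8)(4.8)/(1.120e-06) = 0.2349 Ω
R₍596₎ = R₍0₎(1 + αΔT) = 0.2349 × (1 + 0.0045×596) = 0.865 Ω
P = I²R = (9.15)² × 0.865 = 72.4 W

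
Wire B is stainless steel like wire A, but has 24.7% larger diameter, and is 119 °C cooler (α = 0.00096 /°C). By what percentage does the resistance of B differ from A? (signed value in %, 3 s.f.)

R ∝ ρL/d² with ρ ∝ (1+αΔT), so R_B/R_A = (1 + 24.7/100)⁻² × (1 − 0.00096×119)
= 0.6431 × 0.8858 = 0.5696
(R_B − R_A)/R_A = 0.5696 − 1 = -43.0%

-43.0%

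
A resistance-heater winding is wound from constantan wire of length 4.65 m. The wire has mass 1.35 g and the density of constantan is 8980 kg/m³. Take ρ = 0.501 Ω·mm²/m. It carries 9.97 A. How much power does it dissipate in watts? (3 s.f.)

7160 W

ρ = 0.501 Ω·mm²/m = 5.01×10^-7 Ω·m
A = m/(density·L) = 0.00135/(8980×4.65) = 3.2330e-08 m²
R = ρL/A = (5.01×10^-7)(4.65)/(3.2330e-08) = 72.06 Ω
P = I²R = (9.97)² × 72.06 = 7160 W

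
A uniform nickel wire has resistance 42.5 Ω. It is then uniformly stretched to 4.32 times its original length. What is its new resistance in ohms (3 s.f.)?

Volume constant ⇒ A' = A/k with k = 4.32. R' = ρ(kL)/(A/k) = k²R.
R' = 18.66 × 42.5 = 793 Ω

793 Ω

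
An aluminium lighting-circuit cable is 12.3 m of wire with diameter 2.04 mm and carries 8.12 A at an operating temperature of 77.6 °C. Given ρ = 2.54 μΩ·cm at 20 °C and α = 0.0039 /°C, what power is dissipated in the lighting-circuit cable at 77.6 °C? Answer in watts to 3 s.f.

ρ = 2.54 μΩ·cm = 2.54×10^-8 Ω·m
A = π(d/2)² = π(1.0200e-03 m)² = 3.269e-06 m²
R₍20₎ = ρL/A = (2.54×10^-8)(12.3)/(3.269e-06) = 0.09558 Ω
R₍77.6₎ = R₍20₎(1 + αΔT) = 0.09558 × (1 + 0.0039×57.6) = 0.1171 Ω
P = I²R = (8.12)² × 0.1171 = 7.72 W

7.72 W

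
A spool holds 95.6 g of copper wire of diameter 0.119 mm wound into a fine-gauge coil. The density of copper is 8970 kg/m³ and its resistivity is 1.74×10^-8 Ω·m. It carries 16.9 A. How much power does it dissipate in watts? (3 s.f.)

A = π(d/2)² = π(5.9500e-05 m)² = 1.1122e-08 m²
L = m/(density·A) = 0.0956/(8970×1.1122e-08) = 958.3 m
R = ρL/A = (1.74×10^-8)(958.3)/(1.1122e-08) = 1499 Ω
P = I²R = (16.9)² × 1499 = 4.28×10^5 W

4.28×10^5 W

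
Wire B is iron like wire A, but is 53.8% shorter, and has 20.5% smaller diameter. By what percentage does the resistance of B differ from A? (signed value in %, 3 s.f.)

R ∝ L/d², so R_B/R_A = (1 − 53.8/100) × (1 − 20.5/100)⁻²
= 0.462 × 1.582 = 0.731
(R_B − R_A)/R_A = 0.731 − 1 = -26.9%

-26.9%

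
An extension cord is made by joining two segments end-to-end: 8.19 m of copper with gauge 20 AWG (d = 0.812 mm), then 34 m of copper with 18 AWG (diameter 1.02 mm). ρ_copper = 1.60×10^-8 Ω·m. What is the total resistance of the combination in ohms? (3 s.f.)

0.919 Ω

Segment 1: A = π(0.812/2 mm)² = π(4.0600e-04 m)² = 5.178e-07 m²
R₁ = ρL/A = (1.60×10^-8)(8.19)/(5.178e-07) = 0.253 Ω
Segment 2: A = π(1.02/2 mm)² = π(5.1000e-04 m)² = 8.171e-07 m²
R₂ = (1.60×10^-8)(34)/(8.171e-07) = 0.6657 Ω
R = R₁ + R₂ = 0.919 Ω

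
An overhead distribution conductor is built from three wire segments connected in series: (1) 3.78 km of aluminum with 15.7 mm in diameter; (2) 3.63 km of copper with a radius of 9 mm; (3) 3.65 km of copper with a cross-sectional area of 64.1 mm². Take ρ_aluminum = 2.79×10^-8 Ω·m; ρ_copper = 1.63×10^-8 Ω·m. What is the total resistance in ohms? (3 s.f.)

Seg 1: A = π(d/2)² = π(7.8500e-03 m)² = 1.936e-04 m²
R_1 = (2.79×10^-8)(3780)/(1.936e-04) = 0.5448 Ω
Seg 2: A = πr² = π(9.0000e-03 m)² = 2.545e-04 m²
R_2 = (1.63×10^-8)(3630)/(2.545e-04) = 0.2325 Ω
Seg 3: A = 64.1 mm² = 6.410e-05 m²
R_3 = (1.63×10^-8)(3650)/(6.410e-05) = 0.9282 Ω
R_total = R_1 + R_2 + R_3 = 1.71 Ω

1.71 Ω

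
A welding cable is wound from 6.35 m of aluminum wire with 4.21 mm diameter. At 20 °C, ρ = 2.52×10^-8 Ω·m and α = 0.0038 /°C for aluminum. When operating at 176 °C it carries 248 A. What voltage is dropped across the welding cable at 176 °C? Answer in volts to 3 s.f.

A = π(d/2)² = π(2.1050e-03 m)² = 1.392e-05 m²
R₍20₎ = ρL/A = (2.52×10^-8)(6.35)/(1.392e-05) = 0.0115 Ω
R₍176₎ = R₍20₎(1 + αΔT) = 0.0115 × (1 + 0.0038×156) = 0.01831 Ω
V = IR = 248 × 0.01831 = 4.54 V

4.54 V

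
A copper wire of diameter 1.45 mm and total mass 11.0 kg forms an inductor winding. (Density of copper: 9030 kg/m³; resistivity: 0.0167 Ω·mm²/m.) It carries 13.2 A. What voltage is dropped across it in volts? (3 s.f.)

ρ = 0.0167 Ω·mm²/m = 1.67×10^-8 Ω·m
A = π(d/2)² = π(7.2500e-04 m)² = 1.6513e-06 m²
L = m/(density·A) = 11/(9030×1.6513e-06) = 737.7 m
R = ρL/A = (1.67×10^-8)(737.7)/(1.6513e-06) = 7.461 Ω
V = IR = 13.2 × 7.461 = 98.5 V

98.5 V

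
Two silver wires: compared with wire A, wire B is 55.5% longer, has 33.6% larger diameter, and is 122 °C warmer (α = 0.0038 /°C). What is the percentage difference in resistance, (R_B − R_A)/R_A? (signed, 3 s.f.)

27.5%

R ∝ ρL/d² with ρ ∝ (1+αΔT), so R_B/R_A = (1 + 55.5/100) × (1 + 33.6/100)⁻² × (1 + 0.0038×122)
= 1.555 × 0.5603 × 1.464 = 1.275
(R_B − R_A)/R_A = 1.275 − 1 = 27.5%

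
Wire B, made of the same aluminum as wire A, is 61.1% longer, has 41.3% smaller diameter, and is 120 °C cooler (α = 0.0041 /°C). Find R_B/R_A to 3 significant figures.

2.38

R ∝ ρL/d² with ρ ∝ (1+αΔT), so R_B/R_A = (1 + 61.1/100) × (1 − 41.3/100)⁻² × (1 − 0.0041×120)
= 1.611 × 2.902 × 0.508 = 2.38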